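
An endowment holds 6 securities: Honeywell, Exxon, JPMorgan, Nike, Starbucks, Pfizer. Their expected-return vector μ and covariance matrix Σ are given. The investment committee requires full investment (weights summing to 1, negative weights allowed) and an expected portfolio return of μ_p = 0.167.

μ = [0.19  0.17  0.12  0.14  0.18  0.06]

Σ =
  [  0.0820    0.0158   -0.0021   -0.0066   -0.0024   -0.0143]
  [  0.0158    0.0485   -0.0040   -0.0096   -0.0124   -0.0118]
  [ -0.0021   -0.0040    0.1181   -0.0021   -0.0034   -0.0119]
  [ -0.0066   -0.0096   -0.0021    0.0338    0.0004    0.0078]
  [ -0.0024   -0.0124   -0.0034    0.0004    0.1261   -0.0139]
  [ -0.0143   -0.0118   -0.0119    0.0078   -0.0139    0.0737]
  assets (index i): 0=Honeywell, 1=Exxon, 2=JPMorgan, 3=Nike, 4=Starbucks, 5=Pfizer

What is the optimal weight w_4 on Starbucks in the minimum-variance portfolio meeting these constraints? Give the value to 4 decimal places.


0.1524

x=Σ⁻¹μ = [2.2680  5.1071  1.6112  5.6106  2.2366  2.1600]
y=Σ⁻¹𝟙 = [13.3435  33.8326  13.1839  37.2728  14.2220  22.4408]
a=μᵀx=2.810134  b=𝟙ᵀx=18.993467  c=𝟙ᵀy=134.295533  D=ac−b²=16.636617
λ₁=(c·0.167−b)/D = (134.295533·0.167−18.993467)/16.636617 = 0.206405
λ₂=(a−b·0.167)/D = (2.810134−18.993467·0.167)/16.636617 = -0.021746
w* = 0.206405·x + -0.021746·y:
  w_0 = 0.206405·2.2680 + -0.021746·13.3435 = 0.1780  (Honeywell)
  w_1 = 0.206405·5.1071 + -0.021746·33.8326 = 0.3184  (Exxon)
  w_2 = 0.206405·1.6112 + -0.021746·13.1839 = 0.0459  (JPMorgan)
  w_3 = 0.206405·5.6106 + -0.021746·37.2728 = 0.3475  (Nike)
  w_4 = 0.206405·2.2366 + -0.021746·14.2220 = 0.1524  (Starbucks)
  w_5 = 0.206405·2.1600 + -0.021746·22.4408 = -0.0421  (Pfizer)
Σw_i=1.0000  μᵀw=0.1670
σ²=wᵀΣw=λ₁·μ_p+λ₂ = 0.206405·0.167 + -0.021746 = 0.012724 ≈ 0.0127


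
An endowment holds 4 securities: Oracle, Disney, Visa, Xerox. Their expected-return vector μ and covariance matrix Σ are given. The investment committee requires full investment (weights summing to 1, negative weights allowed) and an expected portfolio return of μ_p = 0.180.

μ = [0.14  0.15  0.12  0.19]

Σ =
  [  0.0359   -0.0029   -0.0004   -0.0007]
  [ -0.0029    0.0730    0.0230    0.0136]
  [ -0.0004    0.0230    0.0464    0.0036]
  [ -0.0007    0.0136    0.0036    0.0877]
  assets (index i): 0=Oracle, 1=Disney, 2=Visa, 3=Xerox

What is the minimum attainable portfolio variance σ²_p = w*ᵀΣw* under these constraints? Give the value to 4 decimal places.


0.0483

x=Σ⁻¹μ = [4.0610  1.2783  1.8382  1.9252]
y=Σ⁻¹𝟙 = [28.8503  7.5827  17.2855  9.7474]
a=μᵀx=1.346658  b=𝟙ᵀx=9.102708  c=𝟙ᵀy=63.465885  D=ac−b²=2.607551
λ₁=(c·0.180−b)/D = (63.465885·0.180−9.102708)/2.607551 = 0.890165
λ₂=(a−b·0.180)/D = (1.346658−9.102708·0.180)/2.607551 = -0.111917
w* = 0.890165·x + -0.111917·y:
  w_0 = 0.890165·4.0610 + -0.111917·28.8503 = 0.3861  (Oracle)
  w_1 = 0.890165·1.2783 + -0.111917·7.5827 = 0.2893  (Disney)
  w_2 = 0.890165·1.8382 + -0.111917·17.2855 = -0.2982  (Visa)
  w_3 = 0.890165·1.9252 + -0.111917·9.7474 = 0.6229  (Xerox)
Σw_i=1.0000  μᵀw=0.1800
σ²=wᵀΣw=λ₁·μ_p+λ₂ = 0.890165·0.180 + -0.111917 = 0.048313 ≈ 0.0483


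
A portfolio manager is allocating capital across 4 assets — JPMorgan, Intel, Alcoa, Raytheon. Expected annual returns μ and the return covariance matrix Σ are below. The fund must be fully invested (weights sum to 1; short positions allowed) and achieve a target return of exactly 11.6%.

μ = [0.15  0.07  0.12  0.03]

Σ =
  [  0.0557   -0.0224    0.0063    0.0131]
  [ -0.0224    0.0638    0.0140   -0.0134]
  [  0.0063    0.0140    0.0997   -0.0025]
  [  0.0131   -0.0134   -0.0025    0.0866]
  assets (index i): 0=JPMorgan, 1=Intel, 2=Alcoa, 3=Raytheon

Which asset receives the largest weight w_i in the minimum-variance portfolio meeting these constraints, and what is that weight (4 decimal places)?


u=Σ⁻¹μ = [3.4577  2.2003  0.6807  0.1835]
v=Σ⁻¹𝟙 = [24.9514  25.8116  5.1277  11.9149]
a=μᵀu=0.759876  b=𝟙ᵀu=6.522290  c=𝟙ᵀv=67.805619  D=ac−b²=8.983577
λ₁=(c·0.116−b)/D = (67.805619·0.116−6.522290)/8.983577 = 0.149513
λ₂=(a−b·0.116)/D = (0.759876−6.522290·0.116)/8.983577 = 0.000366
w* = 0.149513·u + 0.000366·v:
  w_0 = 0.149513·3.4577 + 0.000366·24.9514 = 0.5261  (JPMorgan)
  w_1 = 0.149513·2.2003 + 0.000366·25.8116 = 0.3384  (Intel)
  w_2 = 0.149513·0.6807 + 0.000366·5.1277 = 0.1037  (Alcoa)
  w_3 = 0.149513·0.1835 + 0.000366·11.9149 = 0.0318  (Raytheon)
Σw_i=1.0000  μᵀw=0.1160
σ²=wᵀΣw=λ₁·μ_p+λ₂ = 0.149513·0.116 + 0.000366 = 0.017710 ≈ 0.0177

JPMorgan (0.5261)


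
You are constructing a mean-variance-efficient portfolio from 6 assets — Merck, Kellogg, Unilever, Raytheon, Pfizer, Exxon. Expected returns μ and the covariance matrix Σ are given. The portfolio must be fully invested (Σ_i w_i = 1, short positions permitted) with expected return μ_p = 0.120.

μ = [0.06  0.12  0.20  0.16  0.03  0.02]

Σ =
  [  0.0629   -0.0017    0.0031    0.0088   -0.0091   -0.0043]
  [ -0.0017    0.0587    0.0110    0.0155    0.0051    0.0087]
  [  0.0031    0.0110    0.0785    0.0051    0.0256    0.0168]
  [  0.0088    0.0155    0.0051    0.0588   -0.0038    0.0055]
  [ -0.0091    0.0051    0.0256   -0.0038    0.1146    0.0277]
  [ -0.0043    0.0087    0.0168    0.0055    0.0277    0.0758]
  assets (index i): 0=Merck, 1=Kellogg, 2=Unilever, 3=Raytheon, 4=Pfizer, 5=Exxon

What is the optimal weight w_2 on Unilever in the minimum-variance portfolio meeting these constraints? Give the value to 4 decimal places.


x=Σ⁻¹μ = [0.5169  1.1197  2.3601  2.1839  -0.0843  -0.4861]
y=Σ⁻¹𝟙 = [15.9461  11.7920  5.8688  10.6475  6.5049  8.2933]
a=μᵀx=0.974567  b=𝟙ᵀx=5.610174  c=𝟙ᵀy=59.052640  D=ac−b²=26.076710
λ₁=(c·0.120−b)/D = (59.052640·0.120−5.610174)/26.076710 = 0.056608
λ₂=(a−b·0.120)/D = (0.974567−5.610174·0.120)/26.076710 = 0.011556
w* = 0.056608·x + 0.011556·y:
  w_0 = 0.056608·0.5169 + 0.011556·15.9461 = 0.2135  (Merck)
  w_1 = 0.056608·1.1197 + 0.011556·11.7920 = 0.1997  (Kellogg)
  w_2 = 0.056608·2.3601 + 0.011556·5.8688 = 0.2014  (Unilever)
  w_3 = 0.056608·2.1839 + 0.011556·10.6475 = 0.2467  (Raytheon)
  w_4 = 0.056608·-0.0843 + 0.011556·6.5049 = 0.0704  (Pfizer)
  w_5 = 0.056608·-0.4861 + 0.011556·8.2933 = 0.0683  (Exxon)
Σw_i=1.0000  μᵀw=0.1200
σ²=wᵀΣw=λ₁·μ_p+λ₂ = 0.056608·0.120 + 0.011556 = 0.018349 ≈ 0.0183

0.2014


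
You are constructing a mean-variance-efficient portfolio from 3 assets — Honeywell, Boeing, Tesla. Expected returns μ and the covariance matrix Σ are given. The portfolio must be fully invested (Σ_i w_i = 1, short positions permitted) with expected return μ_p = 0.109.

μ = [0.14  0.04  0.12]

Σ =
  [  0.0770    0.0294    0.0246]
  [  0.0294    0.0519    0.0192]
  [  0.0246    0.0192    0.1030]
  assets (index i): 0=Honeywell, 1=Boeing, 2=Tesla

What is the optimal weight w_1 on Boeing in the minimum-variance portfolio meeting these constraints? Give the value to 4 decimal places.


0.2515

u=Σ⁻¹μ = [1.7520  -0.5348  0.8463]
v=Σ⁻¹𝟙 = [5.8813  13.8170  5.7285]
a=μᵀu=0.325445  b=𝟙ᵀu=2.063479  c=𝟙ᵀv=25.426787  D=ac−b²=4.017082
λ₁=(c·0.109−b)/D = (25.426787·0.109−2.063479)/4.017082 = 0.176258
λ₂=(a−b·0.109)/D = (0.325445−2.063479·0.109)/4.017082 = 0.025025
w* = 0.176258·u + 0.025025·v:
  w_0 = 0.176258·1.7520 + 0.025025·5.8813 = 0.4560  (Honeywell)
  w_1 = 0.176258·-0.5348 + 0.025025·13.8170 = 0.2515  (Boeing)
  w_2 = 0.176258·0.8463 + 0.025025·5.7285 = 0.2925  (Tesla)
Σw_i=1.0000  μᵀw=0.1090
σ²=wᵀΣw=λ₁·μ_p+λ₂ = 0.176258·0.109 + 0.025025 = 0.044237 ≈ 0.0442


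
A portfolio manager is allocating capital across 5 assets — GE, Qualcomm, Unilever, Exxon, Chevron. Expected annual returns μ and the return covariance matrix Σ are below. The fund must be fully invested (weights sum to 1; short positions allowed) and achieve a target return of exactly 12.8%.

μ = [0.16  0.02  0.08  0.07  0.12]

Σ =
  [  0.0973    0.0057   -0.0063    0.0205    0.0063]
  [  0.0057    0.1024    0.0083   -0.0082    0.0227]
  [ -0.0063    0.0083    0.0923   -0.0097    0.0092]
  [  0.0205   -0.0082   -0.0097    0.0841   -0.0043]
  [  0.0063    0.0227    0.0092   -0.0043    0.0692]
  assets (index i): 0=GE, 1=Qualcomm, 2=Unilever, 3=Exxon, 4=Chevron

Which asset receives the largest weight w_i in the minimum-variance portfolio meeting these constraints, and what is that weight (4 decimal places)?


u=Σ⁻¹μ = [1.4811  -0.2654  0.8979  0.6311  1.6062]
v=Σ⁻¹𝟙 = [7.2080  7.0961  10.9401  12.6394  10.7978]
a=μᵀu=0.540424  b=𝟙ᵀu=4.350912  c=𝟙ᵀv=48.681500  D=ac−b²=7.378229
λ₁=(c·0.128−b)/D = (48.681500·0.128−4.350912)/7.378229 = 0.254847
λ₂=(a−b·0.128)/D = (0.540424−4.350912·0.128)/7.378229 = -0.002235
w* = 0.254847·u + -0.002235·v:
  w_0 = 0.254847·1.4811 + -0.002235·7.2080 = 0.3613  (GE)
  w_1 = 0.254847·-0.2654 + -0.002235·7.0961 = -0.0835  (Qualcomm)
  w_2 = 0.254847·0.8979 + -0.002235·10.9401 = 0.2044  (Unilever)
  w_3 = 0.254847·0.6311 + -0.002235·12.6394 = 0.1326  (Exxon)
  w_4 = 0.254847·1.6062 + -0.002235·10.7978 = 0.3852  (Chevron)
Σw_i=1.0000  μᵀw=0.1280
σ²=wᵀΣw=λ₁·μ_p+λ₂ = 0.254847·0.128 + -0.002235 = 0.030385 ≈ 0.0304

Chevron (0.3852)


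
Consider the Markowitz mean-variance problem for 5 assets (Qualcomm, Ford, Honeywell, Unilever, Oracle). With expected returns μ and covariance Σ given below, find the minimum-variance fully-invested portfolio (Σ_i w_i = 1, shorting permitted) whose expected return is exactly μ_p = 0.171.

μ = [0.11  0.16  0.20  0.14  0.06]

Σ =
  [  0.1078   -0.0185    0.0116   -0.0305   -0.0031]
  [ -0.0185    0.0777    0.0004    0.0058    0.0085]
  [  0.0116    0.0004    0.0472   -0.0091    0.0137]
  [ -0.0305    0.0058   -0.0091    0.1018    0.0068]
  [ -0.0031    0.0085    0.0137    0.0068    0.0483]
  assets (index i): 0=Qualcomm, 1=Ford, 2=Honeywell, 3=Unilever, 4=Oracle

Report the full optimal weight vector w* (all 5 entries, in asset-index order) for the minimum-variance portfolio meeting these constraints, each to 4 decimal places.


0.1577  0.2343  0.4448  0.2178  -0.0545

p=Σ⁻¹μ = [1.5265  2.3086  4.4367  2.1395  -0.6257]
q=Σ⁻¹𝟙 = [14.1447  13.7437  16.6485  13.9306  12.5096]
a=μᵀp=1.686599  b=𝟙ᵀp=9.785485  c=𝟙ᵀq=70.977197  D=ac−b²=23.954370
λ₁=(c·0.171−b)/D = (70.977197·0.171−9.785485)/23.954370 = 0.098171
λ₂=(a−b·0.171)/D = (1.686599−9.785485·0.171)/23.954370 = 0.000554
w* = 0.098171·p + 0.000554·q:
  w_0 = 0.098171·1.5265 + 0.000554·14.1447 = 0.1577  (Qualcomm)
  w_1 = 0.098171·2.3086 + 0.000554·13.7437 = 0.2343  (Ford)
  w_2 = 0.098171·4.4367 + 0.000554·16.6485 = 0.4448  (Honeywell)
  w_3 = 0.098171·2.1395 + 0.000554·13.9306 = 0.2178  (Unilever)
  w_4 = 0.098171·-0.6257 + 0.000554·12.5096 = -0.0545  (Oracle)
Σw_i=1.0000  μᵀw=0.1710
σ²=wᵀΣw=λ₁·μ_p+λ₂ = 0.098171·0.171 + 0.000554 = 0.017342 ≈ 0.0173


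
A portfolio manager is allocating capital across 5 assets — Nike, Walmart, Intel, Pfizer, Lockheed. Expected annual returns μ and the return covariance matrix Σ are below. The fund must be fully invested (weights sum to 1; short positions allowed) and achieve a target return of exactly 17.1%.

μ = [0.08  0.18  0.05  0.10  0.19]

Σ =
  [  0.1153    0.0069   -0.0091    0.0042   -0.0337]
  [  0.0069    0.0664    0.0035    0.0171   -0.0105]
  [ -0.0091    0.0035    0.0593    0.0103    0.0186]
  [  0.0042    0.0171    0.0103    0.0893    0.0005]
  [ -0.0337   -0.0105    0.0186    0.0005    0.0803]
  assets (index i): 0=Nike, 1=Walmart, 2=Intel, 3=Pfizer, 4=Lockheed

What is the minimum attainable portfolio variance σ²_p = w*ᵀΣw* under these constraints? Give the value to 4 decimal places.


0.0218

u=Σ⁻¹μ = [1.4807  2.9887  -0.2693  0.4897  3.4377]
v=Σ⁻¹𝟙 = [13.5544  14.1170  11.5786  6.4253  17.2657]
a=μᵀu=1.345071  b=𝟙ᵀu=8.127358  c=𝟙ᵀv=62.941060  D=ac−b²=18.606246
λ₁=(c·0.171−b)/D = (62.941060·0.171−8.127358)/18.606246 = 0.141649
λ₂=(a−b·0.171)/D = (1.345071−8.127358·0.171)/18.606246 = -0.002403
w* = 0.141649·u + -0.002403·v:
  w_0 = 0.141649·1.4807 + -0.002403·13.5544 = 0.1772  (Nike)
  w_1 = 0.141649·2.9887 + -0.002403·14.1170 = 0.3894  (Walmart)
  w_2 = 0.141649·-0.2693 + -0.002403·11.5786 = -0.0660  (Intel)
  w_3 = 0.141649·0.4897 + -0.002403·6.4253 = 0.0539  (Pfizer)
  w_4 = 0.141649·3.4377 + -0.002403·17.2657 = 0.4455  (Lockheed)
Σw_i=1.0000  μᵀw=0.1710
σ²=wᵀΣw=λ₁·μ_p+λ₂ = 0.141649·0.171 + -0.002403 = 0.021819 ≈ 0.0218


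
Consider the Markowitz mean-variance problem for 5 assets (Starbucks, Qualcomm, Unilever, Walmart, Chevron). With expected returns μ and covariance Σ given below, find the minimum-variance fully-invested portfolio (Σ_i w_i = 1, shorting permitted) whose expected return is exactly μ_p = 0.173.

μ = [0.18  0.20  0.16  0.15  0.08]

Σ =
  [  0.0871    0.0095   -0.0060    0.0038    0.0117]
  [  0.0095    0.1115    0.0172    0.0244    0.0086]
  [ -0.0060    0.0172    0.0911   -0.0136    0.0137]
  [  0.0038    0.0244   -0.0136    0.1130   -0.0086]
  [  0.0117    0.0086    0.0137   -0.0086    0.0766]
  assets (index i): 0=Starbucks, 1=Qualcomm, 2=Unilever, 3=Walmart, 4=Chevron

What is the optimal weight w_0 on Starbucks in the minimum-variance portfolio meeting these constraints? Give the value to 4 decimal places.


g=Σ⁻¹μ = [1.9628  1.0288  1.8167  1.2921  0.4492]
h=Σ⁻¹𝟙 = [10.0409  3.4807  10.9055  9.8557  10.2864]
a=μᵀg=1.079494  b=𝟙ᵀg=6.549649  c=𝟙ᵀh=44.569226  D=ac−b²=5.214325
λ₁=(c·0.173−b)/D = (44.569226·0.173−6.549649)/5.214325 = 0.222623
λ₂=(a−b·0.173)/D = (1.079494−6.549649·0.173)/5.214325 = -0.010278
w* = 0.222623·g + -0.010278·h:
  w_0 = 0.222623·1.9628 + -0.010278·10.0409 = 0.3338  (Starbucks)
  w_1 = 0.222623·1.0288 + -0.010278·3.4807 = 0.1933  (Qualcomm)
  w_2 = 0.222623·1.8167 + -0.010278·10.9055 = 0.2923  (Unilever)
  w_3 = 0.222623·1.2921 + -0.010278·9.8557 = 0.1864  (Walmart)
  w_4 = 0.222623·0.4492 + -0.010278·10.2864 = -0.0057  (Chevron)
Σw_i=1.0000  μᵀw=0.1730
σ²=wᵀΣw=λ₁·μ_p+λ₂ = 0.222623·0.173 + -0.010278 = 0.028235 ≈ 0.0282

0.3338


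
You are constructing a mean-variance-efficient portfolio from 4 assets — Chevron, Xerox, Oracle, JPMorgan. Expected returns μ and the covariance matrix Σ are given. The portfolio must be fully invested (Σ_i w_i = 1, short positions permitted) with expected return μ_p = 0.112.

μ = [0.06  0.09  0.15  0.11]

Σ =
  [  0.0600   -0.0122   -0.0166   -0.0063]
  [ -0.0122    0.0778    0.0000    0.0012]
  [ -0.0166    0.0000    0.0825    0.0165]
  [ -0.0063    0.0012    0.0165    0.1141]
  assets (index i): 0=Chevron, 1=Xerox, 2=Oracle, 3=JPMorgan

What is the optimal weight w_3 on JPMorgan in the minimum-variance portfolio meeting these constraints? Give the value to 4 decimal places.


x=Σ⁻¹μ = [1.9437  1.4499  2.0576  0.7586]
y=Σ⁻¹𝟙 = [25.1991  16.6860  15.6481  7.7172]
a=μᵀx=0.639196  b=𝟙ᵀx=6.209799  c=𝟙ᵀy=65.250446  D=ac−b²=3.146207
λ₁=(c·0.112−b)/D = (65.250446·0.112−6.209799)/3.146207 = 0.349071
λ₂=(a−b·0.112)/D = (0.639196−6.209799·0.112)/3.146207 = -0.017895
w* = 0.349071·x + -0.017895·y:
  w_0 = 0.349071·1.9437 + -0.017895·25.1991 = 0.2276  (Chevron)
  w_1 = 0.349071·1.4499 + -0.017895·16.6860 = 0.2075  (Xerox)
  w_2 = 0.349071·2.0576 + -0.017895·15.6481 = 0.4382  (Oracle)
  w_3 = 0.349071·0.7586 + -0.017895·7.7172 = 0.1267  (JPMorgan)
Σw_i=1.0000  μᵀw=0.1120
σ²=wᵀΣw=λ₁·μ_p+λ₂ = 0.349071·0.112 + -0.017895 = 0.021201 ≈ 0.0212

0.1267


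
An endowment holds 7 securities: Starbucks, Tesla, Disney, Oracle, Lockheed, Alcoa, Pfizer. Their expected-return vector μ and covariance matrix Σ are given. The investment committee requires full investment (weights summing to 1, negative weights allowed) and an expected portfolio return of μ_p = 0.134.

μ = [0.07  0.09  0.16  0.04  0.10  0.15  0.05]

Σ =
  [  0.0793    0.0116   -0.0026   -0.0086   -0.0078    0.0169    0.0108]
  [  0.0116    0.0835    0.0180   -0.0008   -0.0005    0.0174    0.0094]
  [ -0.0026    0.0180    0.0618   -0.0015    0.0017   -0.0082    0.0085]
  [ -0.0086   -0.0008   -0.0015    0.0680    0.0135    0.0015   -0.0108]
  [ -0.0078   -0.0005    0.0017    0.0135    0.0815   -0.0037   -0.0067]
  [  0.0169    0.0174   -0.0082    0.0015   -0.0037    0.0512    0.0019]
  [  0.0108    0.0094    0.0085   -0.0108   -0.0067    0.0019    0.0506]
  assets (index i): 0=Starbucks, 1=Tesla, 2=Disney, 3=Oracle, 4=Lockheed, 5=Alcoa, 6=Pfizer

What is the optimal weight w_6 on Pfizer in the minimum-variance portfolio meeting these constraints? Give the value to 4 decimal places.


g=Σ⁻¹μ = [0.3988  -0.4275  3.0854  0.4566  1.3312  3.4978  0.6065]
h=Σ⁻¹𝟙 = [9.4316  1.5023  15.9544  16.4405  12.5355  18.1716  19.2771]
a=μᵀg=1.189494  b=𝟙ᵀg=8.948888  c=𝟙ᵀh=93.312999  D=ac−b²=30.912626
λ₁=(c·0.134−b)/D = (93.312999·0.134−8.948888)/30.912626 = 0.115003
λ₂=(a−b·0.134)/D = (1.189494−8.948888·0.134)/30.912626 = -0.000312
w* = 0.115003·g + -0.000312·h:
  w_0 = 0.115003·0.3988 + -0.000312·9.4316 = 0.0429  (Starbucks)
  w_1 = 0.115003·-0.4275 + -0.000312·1.5023 = -0.0496  (Tesla)
  w_2 = 0.115003·3.0854 + -0.000312·15.9544 = 0.3499  (Disney)
  w_3 = 0.115003·0.4566 + -0.000312·16.4405 = 0.0474  (Oracle)
  w_4 = 0.115003·1.3312 + -0.000312·12.5355 = 0.1492  (Lockheed)
  w_5 = 0.115003·3.4978 + -0.000312·18.1716 = 0.3966  (Alcoa)
  w_6 = 0.115003·0.6065 + -0.000312·19.2771 = 0.0637  (Pfizer)
Σw_i=1.0000  μᵀw=0.1340
σ²=wᵀΣw=λ₁·μ_p+λ₂ = 0.115003·0.134 + -0.000312 = 0.015098 ≈ 0.0151

0.0637


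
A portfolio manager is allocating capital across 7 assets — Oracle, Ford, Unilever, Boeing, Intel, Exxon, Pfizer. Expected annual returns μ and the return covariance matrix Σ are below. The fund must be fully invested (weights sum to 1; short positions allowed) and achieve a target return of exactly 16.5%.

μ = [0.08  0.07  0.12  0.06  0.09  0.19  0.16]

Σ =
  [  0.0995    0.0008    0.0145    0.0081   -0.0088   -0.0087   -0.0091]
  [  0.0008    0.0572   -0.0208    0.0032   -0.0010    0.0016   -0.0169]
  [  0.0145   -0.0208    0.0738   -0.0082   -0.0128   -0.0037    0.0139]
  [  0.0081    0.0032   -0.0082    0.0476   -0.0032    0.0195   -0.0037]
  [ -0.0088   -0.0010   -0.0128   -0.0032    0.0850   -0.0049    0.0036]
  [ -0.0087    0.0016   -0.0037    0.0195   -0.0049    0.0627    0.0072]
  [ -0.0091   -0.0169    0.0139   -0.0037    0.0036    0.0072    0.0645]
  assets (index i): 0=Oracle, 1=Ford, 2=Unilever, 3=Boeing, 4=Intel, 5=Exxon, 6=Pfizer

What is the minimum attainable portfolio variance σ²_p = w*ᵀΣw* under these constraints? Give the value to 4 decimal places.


g=Σ⁻¹μ = [1.0643  2.6481  2.1679  0.3568  1.6073  2.9709  2.4565]
h=Σ⁻¹𝟙 = [9.1529  29.9160  22.2968  19.4151  16.9862  10.9044  18.7771]
a=μᵀg=1.654241  b=𝟙ᵀg=13.271804  c=𝟙ᵀh=127.448517  D=ac−b²=34.689817
λ₁=(c·0.165−b)/D = (127.448517·0.165−13.271804)/34.689817 = 0.223616
λ₂=(a−b·0.165)/D = (1.654241−13.271804·0.165)/34.689817 = -0.015440
w* = 0.223616·g + -0.015440·h:
  w_0 = 0.223616·1.0643 + -0.015440·9.1529 = 0.0967  (Oracle)
  w_1 = 0.223616·2.6481 + -0.015440·29.9160 = 0.1302  (Ford)
  w_2 = 0.223616·2.1679 + -0.015440·22.2968 = 0.1405  (Unilever)
  w_3 = 0.223616·0.3568 + -0.015440·19.4151 = -0.2200  (Boeing)
  w_4 = 0.223616·1.6073 + -0.015440·16.9862 = 0.0972  (Intel)
  w_5 = 0.223616·2.9709 + -0.015440·10.9044 = 0.4960  (Exxon)
  w_6 = 0.223616·2.4565 + -0.015440·18.7771 = 0.2594  (Pfizer)
Σw_i=1.0000  μᵀw=0.1650
σ²=wᵀΣw=λ₁·μ_p+λ₂ = 0.223616·0.165 + -0.015440 = 0.021457 ≈ 0.0215

0.0215


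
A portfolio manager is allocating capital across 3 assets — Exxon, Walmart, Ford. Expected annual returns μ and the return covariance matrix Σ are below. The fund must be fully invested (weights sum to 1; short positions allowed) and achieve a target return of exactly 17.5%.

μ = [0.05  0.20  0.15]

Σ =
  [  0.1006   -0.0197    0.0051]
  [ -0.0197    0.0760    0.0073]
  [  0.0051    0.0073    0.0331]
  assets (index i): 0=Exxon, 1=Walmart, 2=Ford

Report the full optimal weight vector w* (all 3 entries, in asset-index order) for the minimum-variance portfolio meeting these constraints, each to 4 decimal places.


-0.0305  0.4391  0.5914

x=Σ⁻¹μ = [0.7833  2.4631  3.8678]
y=Σ⁻¹𝟙 = [11.3223  13.6475  25.4571]
a=μᵀx=1.111955  b=𝟙ᵀx=7.114185  c=𝟙ᵀy=50.426935  D=ac−b²=5.460874
λ₁=(c·0.175−b)/D = (50.426935·0.175−7.114185)/5.460874 = 0.313233
λ₂=(a−b·0.175)/D = (1.111955−7.114185·0.175)/5.460874 = -0.024360
w* = 0.313233·x + -0.024360·y:
  w_0 = 0.313233·0.7833 + -0.024360·11.3223 = -0.0305  (Exxon)
  w_1 = 0.313233·2.4631 + -0.024360·13.6475 = 0.4391  (Walmart)
  w_2 = 0.313233·3.8678 + -0.024360·25.4571 = 0.5914  (Ford)
Σw_i=1.0000  μᵀw=0.1750
σ²=wᵀΣw=λ₁·μ_p+λ₂ = 0.313233·0.175 + -0.024360 = 0.030456 ≈ 0.0305


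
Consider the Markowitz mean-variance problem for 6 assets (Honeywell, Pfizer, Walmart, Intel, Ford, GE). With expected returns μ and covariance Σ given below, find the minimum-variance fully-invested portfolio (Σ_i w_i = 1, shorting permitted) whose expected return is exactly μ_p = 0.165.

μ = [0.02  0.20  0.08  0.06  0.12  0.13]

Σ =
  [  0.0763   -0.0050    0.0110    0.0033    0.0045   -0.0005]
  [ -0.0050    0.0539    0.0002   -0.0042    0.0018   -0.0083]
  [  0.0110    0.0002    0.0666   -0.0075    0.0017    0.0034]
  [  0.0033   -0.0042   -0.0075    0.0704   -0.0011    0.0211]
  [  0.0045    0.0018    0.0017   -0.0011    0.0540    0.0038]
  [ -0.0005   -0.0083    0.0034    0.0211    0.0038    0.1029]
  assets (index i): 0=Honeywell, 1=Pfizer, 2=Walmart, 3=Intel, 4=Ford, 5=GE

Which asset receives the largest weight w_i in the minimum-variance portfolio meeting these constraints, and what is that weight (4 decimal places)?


Pfizer (0.5393)

g=Σ⁻¹μ = [0.2126  3.9259  1.1323  0.8384  1.9637  1.2992]
h=Σ⁻¹𝟙 = [10.9499  21.2505  13.9768  14.4663  16.2275  7.4580]
a=μᵀg=1.334858  b=𝟙ᵀg=9.372075  c=𝟙ᵀh=84.329080  D=ac−b²=24.731549
λ₁=(c·0.165−b)/D = (84.329080·0.165−9.372075)/24.731549 = 0.183661
λ₂=(a−b·0.165)/D = (1.334858−9.372075·0.165)/24.731549 = -0.008553
w* = 0.183661·g + -0.008553·h:
  w_0 = 0.183661·0.2126 + -0.008553·10.9499 = -0.0546  (Honeywell)
  w_1 = 0.183661·3.9259 + -0.008553·21.2505 = 0.5393  (Pfizer)
  w_2 = 0.183661·1.1323 + -0.008553·13.9768 = 0.0884  (Walmart)
  w_3 = 0.183661·0.8384 + -0.008553·14.4663 = 0.0303  (Intel)
  w_4 = 0.183661·1.9637 + -0.008553·16.2275 = 0.2218  (Ford)
  w_5 = 0.183661·1.2992 + -0.008553·7.4580 = 0.1748  (GE)
Σw_i=1.0000  μᵀw=0.1650
σ²=wᵀΣw=λ₁·μ_p+λ₂ = 0.183661·0.165 + -0.008553 = 0.021751 ≈ 0.0218


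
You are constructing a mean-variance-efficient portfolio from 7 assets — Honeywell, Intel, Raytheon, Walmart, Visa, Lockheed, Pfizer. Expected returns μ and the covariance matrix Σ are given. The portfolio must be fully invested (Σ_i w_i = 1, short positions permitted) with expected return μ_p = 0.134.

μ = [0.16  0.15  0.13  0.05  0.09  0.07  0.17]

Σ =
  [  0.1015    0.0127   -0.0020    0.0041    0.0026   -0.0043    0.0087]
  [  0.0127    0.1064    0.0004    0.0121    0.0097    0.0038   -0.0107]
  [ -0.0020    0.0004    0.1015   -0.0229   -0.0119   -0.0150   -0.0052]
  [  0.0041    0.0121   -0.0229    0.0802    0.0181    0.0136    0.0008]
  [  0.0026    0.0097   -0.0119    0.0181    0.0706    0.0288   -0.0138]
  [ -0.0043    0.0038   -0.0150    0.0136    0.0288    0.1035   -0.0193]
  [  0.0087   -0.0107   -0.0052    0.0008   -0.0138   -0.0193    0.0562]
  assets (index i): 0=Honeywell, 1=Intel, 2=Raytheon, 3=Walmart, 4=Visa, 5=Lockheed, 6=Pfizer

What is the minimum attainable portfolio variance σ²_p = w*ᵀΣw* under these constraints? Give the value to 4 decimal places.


u=Σ⁻¹μ = [1.0772  1.4668  1.9428  0.2923  1.5879  1.2383  4.1282]
v=Σ⁻¹𝟙 = [6.5433  8.4630  17.0410  10.3846  13.3656  12.0914  27.2552]
a=μᵀu=1.590953  b=𝟙ᵀu=11.733622  c=𝟙ᵀv=95.144056  D=ac−b²=13.691843
λ₁=(c·0.134−b)/D = (95.144056·0.134−11.733622)/13.691843 = 0.074181
λ₂=(a−b·0.134)/D = (1.590953−11.733622·0.134)/13.691843 = 0.001362
w* = 0.074181·u + 0.001362·v:
  w_0 = 0.074181·1.0772 + 0.001362·6.5433 = 0.0888  (Honeywell)
  w_1 = 0.074181·1.4668 + 0.001362·8.4630 = 0.1203  (Intel)
  w_2 = 0.074181·1.9428 + 0.001362·17.0410 = 0.1673  (Raytheon)
  w_3 = 0.074181·0.2923 + 0.001362·10.3846 = 0.0358  (Walmart)
  w_4 = 0.074181·1.5879 + 0.001362·13.3656 = 0.1360  (Visa)
  w_5 = 0.074181·1.2383 + 0.001362·12.0914 = 0.1083  (Lockheed)
  w_6 = 0.074181·4.1282 + 0.001362·27.2552 = 0.3434  (Pfizer)
Σw_i=1.0000  μᵀw=0.1340
σ²=wᵀΣw=λ₁·μ_p+λ₂ = 0.074181·0.134 + 0.001362 = 0.011302 ≈ 0.0113

0.0113


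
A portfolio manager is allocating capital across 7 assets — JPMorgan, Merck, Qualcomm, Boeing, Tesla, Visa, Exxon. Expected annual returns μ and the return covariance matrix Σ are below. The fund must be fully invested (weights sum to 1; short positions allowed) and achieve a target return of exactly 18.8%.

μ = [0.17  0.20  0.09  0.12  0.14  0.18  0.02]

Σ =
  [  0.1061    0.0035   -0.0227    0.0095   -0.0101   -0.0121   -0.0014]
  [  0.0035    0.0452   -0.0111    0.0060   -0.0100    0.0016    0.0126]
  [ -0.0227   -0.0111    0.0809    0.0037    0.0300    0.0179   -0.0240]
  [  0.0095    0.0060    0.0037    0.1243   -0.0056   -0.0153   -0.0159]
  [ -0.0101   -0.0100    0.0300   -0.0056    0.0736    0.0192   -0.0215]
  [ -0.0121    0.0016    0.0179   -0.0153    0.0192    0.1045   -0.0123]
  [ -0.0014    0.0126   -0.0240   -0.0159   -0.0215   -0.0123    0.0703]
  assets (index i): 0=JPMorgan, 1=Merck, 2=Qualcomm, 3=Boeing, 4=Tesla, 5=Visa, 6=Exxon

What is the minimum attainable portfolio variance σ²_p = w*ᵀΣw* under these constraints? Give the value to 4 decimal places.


g=Σ⁻¹μ = [2.0771  4.6098  1.4660  0.9769  2.2379  1.5109  1.1699]
h=Σ⁻¹𝟙 = [14.7383  20.1027  18.2157  10.7050  16.9888  9.4007  26.3956]
a=μᵀg=2.132908  b=𝟙ᵀg=14.048523  c=𝟙ᵀh=116.546747  D=ac−b²=51.222461
λ₁=(c·0.188−b)/D = (116.546747·0.188−14.048523)/51.222461 = 0.153493
λ₂=(a−b·0.188)/D = (2.132908−14.048523·0.188)/51.222461 = -0.009922
w* = 0.153493·g + -0.009922·h:
  w_0 = 0.153493·2.0771 + -0.009922·14.7383 = 0.1726  (JPMorgan)
  w_1 = 0.153493·4.6098 + -0.009922·20.1027 = 0.5081  (Merck)
  w_2 = 0.153493·1.4660 + -0.009922·18.2157 = 0.0443  (Qualcomm)
  w_3 = 0.153493·0.9769 + -0.009922·10.7050 = 0.0437  (Boeing)
  w_4 = 0.153493·2.2379 + -0.009922·16.9888 = 0.1749  (Tesla)
  w_5 = 0.153493·1.5109 + -0.009922·9.4007 = 0.1386  (Visa)
  w_6 = 0.153493·1.1699 + -0.009922·26.3956 = -0.0823  (Exxon)
Σw_i=1.0000  μᵀw=0.1880
σ²=wᵀΣw=λ₁·μ_p+λ₂ = 0.153493·0.188 + -0.009922 = 0.018935 ≈ 0.0189

0.0189


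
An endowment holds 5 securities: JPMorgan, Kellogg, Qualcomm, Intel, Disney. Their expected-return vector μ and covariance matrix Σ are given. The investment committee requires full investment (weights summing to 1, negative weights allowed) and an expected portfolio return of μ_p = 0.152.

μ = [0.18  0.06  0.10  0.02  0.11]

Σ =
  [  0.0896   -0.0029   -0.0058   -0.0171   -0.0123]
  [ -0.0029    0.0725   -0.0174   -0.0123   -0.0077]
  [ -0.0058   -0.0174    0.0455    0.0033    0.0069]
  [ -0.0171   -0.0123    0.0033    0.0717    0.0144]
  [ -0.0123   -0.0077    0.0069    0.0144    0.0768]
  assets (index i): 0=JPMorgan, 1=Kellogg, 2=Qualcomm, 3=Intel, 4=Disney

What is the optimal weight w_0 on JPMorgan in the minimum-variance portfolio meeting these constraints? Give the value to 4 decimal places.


0.4808

p=Σ⁻¹μ = [2.6379  1.9532  2.9763  0.7773  1.6375]
q=Σ⁻¹𝟙 = [19.4247  26.6791  31.3846  19.2251  12.3823]
a=μᵀp=1.085318  b=𝟙ᵀp=9.982201  c=𝟙ᵀq=109.095783  D=ac−b²=18.759324
λ₁=(c·0.152−b)/D = (109.095783·0.152−9.982201)/18.759324 = 0.351844
λ₂=(a−b·0.152)/D = (1.085318−9.982201·0.152)/18.759324 = -0.023027
w* = 0.351844·p + -0.023027·q:
  w_0 = 0.351844·2.6379 + -0.023027·19.4247 = 0.4808  (JPMorgan)
  w_1 = 0.351844·1.9532 + -0.023027·26.6791 = 0.0729  (Kellogg)
  w_2 = 0.351844·2.9763 + -0.023027·31.3846 = 0.3245  (Qualcomm)
  w_3 = 0.351844·0.7773 + -0.023027·19.2251 = -0.1692  (Intel)
  w_4 = 0.351844·1.6375 + -0.023027·12.3823 = 0.2910  (Disney)
Σw_i=1.0000  μᵀw=0.1520
σ²=wᵀΣw=λ₁·μ_p+λ₂ = 0.351844·0.152 + -0.023027 = 0.030453 ≈ 0.0305


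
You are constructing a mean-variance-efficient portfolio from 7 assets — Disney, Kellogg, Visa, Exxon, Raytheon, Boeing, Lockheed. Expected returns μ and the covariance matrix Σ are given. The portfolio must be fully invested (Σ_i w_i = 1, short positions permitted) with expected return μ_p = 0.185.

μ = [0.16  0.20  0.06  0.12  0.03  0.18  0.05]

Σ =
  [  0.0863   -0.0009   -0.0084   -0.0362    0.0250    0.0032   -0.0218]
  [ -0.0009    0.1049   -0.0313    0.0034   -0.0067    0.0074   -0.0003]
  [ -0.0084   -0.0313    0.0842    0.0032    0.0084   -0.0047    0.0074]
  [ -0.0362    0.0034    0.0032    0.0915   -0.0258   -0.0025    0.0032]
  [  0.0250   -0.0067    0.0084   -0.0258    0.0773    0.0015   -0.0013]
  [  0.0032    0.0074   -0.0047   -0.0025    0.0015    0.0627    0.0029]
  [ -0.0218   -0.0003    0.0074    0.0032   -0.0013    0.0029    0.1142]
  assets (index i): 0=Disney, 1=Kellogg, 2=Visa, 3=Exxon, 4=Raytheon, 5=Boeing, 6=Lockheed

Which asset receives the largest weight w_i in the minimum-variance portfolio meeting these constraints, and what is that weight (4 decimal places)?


g=Σ⁻¹μ = [3.1619  2.2217  1.8207  2.5053  0.1585  2.6431  0.7938]
h=Σ⁻¹𝟙 = [21.0344  13.8624  16.8970  21.7297  12.6520  14.5665  10.8786]
a=μᵀg=1.880313  b=𝟙ᵀg=13.304844  c=𝟙ᵀh=111.620777  D=ac−b²=32.863164
λ₁=(c·0.185−b)/D = (111.620777·0.185−13.304844)/32.863164 = 0.223503
λ₂=(a−b·0.185)/D = (1.880313−13.304844·0.185)/32.863164 = -0.017682
w* = 0.223503·g + -0.017682·h:
  w_0 = 0.223503·3.1619 + -0.017682·21.0344 = 0.3348  (Disney)
  w_1 = 0.223503·2.2217 + -0.017682·13.8624 = 0.2514  (Kellogg)
  w_2 = 0.223503·1.8207 + -0.017682·16.8970 = 0.1081  (Visa)
  w_3 = 0.223503·2.5053 + -0.017682·21.7297 = 0.1757  (Exxon)
  w_4 = 0.223503·0.1585 + -0.017682·12.6520 = -0.1883  (Raytheon)
  w_5 = 0.223503·2.6431 + -0.017682·14.5665 = 0.3332  (Boeing)
  w_6 = 0.223503·0.7938 + -0.017682·10.8786 = -0.0149  (Lockheed)
Σw_i=1.0000  μᵀw=0.1850
σ²=wᵀΣw=λ₁·μ_p+λ₂ = 0.223503·0.185 + -0.017682 = 0.023666 ≈ 0.0237

Disney (0.3348)


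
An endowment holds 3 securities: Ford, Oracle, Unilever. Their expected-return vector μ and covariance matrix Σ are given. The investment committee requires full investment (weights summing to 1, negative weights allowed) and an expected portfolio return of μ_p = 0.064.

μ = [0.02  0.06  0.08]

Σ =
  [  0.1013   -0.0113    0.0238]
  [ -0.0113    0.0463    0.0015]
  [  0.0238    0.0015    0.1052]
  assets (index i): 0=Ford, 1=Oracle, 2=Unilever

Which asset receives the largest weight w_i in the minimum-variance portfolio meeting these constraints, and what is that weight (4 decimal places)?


Oracle (0.6012)

p=Σ⁻¹μ = [0.1796  1.3170  0.7010]
q=Σ⁻¹𝟙 = [10.9872  24.0635  6.6769]
a=μᵀp=0.138697  b=𝟙ᵀp=2.197706  c=𝟙ᵀq=41.727639  D=ac−b²=0.957602
λ₁=(c·0.064−b)/D = (41.727639·0.064−2.197706)/0.957602 = 0.493799
λ₂=(a−b·0.064)/D = (0.138697−2.197706·0.064)/0.957602 = -0.002042
w* = 0.493799·p + -0.002042·q:
  w_0 = 0.493799·0.1796 + -0.002042·10.9872 = 0.0663  (Ford)
  w_1 = 0.493799·1.3170 + -0.002042·24.0635 = 0.6012  (Oracle)
  w_2 = 0.493799·0.7010 + -0.002042·6.6769 = 0.3325  (Unilever)
Σw_i=1.0000  μᵀw=0.0640
σ²=wᵀΣw=λ₁·μ_p+λ₂ = 0.493799·0.064 + -0.002042 = 0.029561 ≈ 0.0296


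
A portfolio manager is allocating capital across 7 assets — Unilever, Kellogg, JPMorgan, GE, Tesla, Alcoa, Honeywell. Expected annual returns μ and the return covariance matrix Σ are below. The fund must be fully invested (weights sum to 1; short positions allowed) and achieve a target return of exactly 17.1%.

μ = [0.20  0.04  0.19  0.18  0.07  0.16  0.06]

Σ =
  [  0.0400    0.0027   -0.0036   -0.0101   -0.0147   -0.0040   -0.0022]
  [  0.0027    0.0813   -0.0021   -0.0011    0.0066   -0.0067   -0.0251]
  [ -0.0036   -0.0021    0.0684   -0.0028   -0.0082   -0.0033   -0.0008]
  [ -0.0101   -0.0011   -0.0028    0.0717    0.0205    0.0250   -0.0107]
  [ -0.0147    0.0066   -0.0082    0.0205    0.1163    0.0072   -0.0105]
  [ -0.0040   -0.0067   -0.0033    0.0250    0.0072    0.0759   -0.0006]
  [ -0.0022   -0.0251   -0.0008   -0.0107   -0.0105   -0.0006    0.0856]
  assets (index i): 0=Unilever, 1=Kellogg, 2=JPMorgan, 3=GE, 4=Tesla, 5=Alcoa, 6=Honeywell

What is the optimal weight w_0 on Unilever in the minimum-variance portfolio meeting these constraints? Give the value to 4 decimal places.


0.3912

g=Σ⁻¹μ = [6.6863  0.9692  3.5197  2.9579  1.1729  1.6270  1.7149]
h=Σ⁻¹𝟙 = [36.3292  18.5135  19.9957  15.9891  11.9943  11.3613  21.7810]
a=μᵀg=3.022507  b=𝟙ᵀg=18.647861  c=𝟙ᵀh=135.964067  D=ac−b²=63.209550
λ₁=(c·0.171−b)/D = (135.964067·0.171−18.647861)/63.209550 = 0.072805
λ₂=(a−b·0.171)/D = (3.022507−18.647861·0.171)/63.209550 = -0.002631
w* = 0.072805·g + -0.002631·h:
  w_0 = 0.072805·6.6863 + -0.002631·36.3292 = 0.3912  (Unilever)
  w_1 = 0.072805·0.9692 + -0.002631·18.5135 = 0.0219  (Kellogg)
  w_2 = 0.072805·3.5197 + -0.002631·19.9957 = 0.2037  (JPMorgan)
  w_3 = 0.072805·2.9579 + -0.002631·15.9891 = 0.1733  (GE)
  w_4 = 0.072805·1.1729 + -0.002631·11.9943 = 0.0538  (Tesla)
  w_5 = 0.072805·1.6270 + -0.002631·11.3613 = 0.0886  (Alcoa)
  w_6 = 0.072805·1.7149 + -0.002631·21.7810 = 0.0676  (Honeywell)
Σw_i=1.0000  μᵀw=0.1710
σ²=wᵀΣw=λ₁·μ_p+λ₂ = 0.072805·0.171 + -0.002631 = 0.009819 ≈ 0.0098


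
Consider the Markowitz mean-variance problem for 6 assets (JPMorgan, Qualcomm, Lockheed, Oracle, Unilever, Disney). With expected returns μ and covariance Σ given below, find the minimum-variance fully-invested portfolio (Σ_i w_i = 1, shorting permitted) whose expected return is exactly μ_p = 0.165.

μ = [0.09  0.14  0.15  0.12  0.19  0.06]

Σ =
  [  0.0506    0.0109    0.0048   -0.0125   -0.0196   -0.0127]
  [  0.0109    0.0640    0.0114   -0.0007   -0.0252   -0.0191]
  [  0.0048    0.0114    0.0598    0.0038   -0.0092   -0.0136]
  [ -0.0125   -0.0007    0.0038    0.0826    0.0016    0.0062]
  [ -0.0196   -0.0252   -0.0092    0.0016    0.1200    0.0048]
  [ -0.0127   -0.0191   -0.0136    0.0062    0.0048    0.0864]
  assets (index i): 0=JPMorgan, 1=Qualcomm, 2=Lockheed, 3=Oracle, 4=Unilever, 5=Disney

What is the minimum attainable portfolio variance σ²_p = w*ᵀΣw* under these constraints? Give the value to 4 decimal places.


0.0245

g=Σ⁻¹μ = [2.8489  2.9261  2.4720  1.6004  2.7561  1.8812]
h=Σ⁻¹𝟙 = [29.2891  21.1096  17.0280  13.9956  17.8198  21.2319]
a=μᵀg=1.865434  b=𝟙ᵀg=14.484728  c=𝟙ᵀh=120.474128  D=ac−b²=14.929188
λ₁=(c·0.165−b)/D = (120.474128·0.165−14.484728)/14.929188 = 0.361272
λ₂=(a−b·0.165)/D = (1.865434−14.484728·0.165)/14.929188 = -0.035136
w* = 0.361272·g + -0.035136·h:
  w_0 = 0.361272·2.8489 + -0.035136·29.2891 = 0.0001  (JPMorgan)
  w_1 = 0.361272·2.9261 + -0.035136·21.1096 = 0.3154  (Qualcomm)
  w_2 = 0.361272·2.4720 + -0.035136·17.0280 = 0.2948  (Lockheed)
  w_3 = 0.361272·1.6004 + -0.035136·13.9956 = 0.0864  (Oracle)
  w_4 = 0.361272·2.7561 + -0.035136·17.8198 = 0.3696  (Unilever)
  w_5 = 0.361272·1.8812 + -0.035136·21.2319 = -0.0664  (Disney)
Σw_i=1.0000  μᵀw=0.1650
σ²=wᵀΣw=λ₁·μ_p+λ₂ = 0.361272·0.165 + -0.035136 = 0.024474 ≈ 0.0245


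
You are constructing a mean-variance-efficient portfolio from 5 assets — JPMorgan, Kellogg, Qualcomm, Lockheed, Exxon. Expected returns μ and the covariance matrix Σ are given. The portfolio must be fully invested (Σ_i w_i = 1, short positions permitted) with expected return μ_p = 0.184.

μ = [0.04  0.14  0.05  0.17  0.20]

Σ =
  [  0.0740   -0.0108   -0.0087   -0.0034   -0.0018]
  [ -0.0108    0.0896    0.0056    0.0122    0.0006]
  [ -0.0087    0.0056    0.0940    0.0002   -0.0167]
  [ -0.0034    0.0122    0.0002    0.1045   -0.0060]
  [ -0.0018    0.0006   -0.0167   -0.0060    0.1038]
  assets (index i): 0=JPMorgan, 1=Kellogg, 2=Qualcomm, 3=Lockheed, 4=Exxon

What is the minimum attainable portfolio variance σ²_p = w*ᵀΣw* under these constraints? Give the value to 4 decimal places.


0.0414

g=Σ⁻¹μ = [0.9790  1.3876  0.9233  1.6199  2.1779]
h=Σ⁻¹𝟙 = [17.4941  11.0198  13.8281  9.5519  12.6505]
a=μᵀg=0.990571  b=𝟙ᵀg=7.087863  c=𝟙ᵀh=64.544420  D=ac−b²=13.698053
λ₁=(c·0.184−b)/D = (64.544420·0.184−7.087863)/13.698053 = 0.349561
λ₂=(a−b·0.184)/D = (0.990571−7.087863·0.184)/13.698053 = -0.022893
w* = 0.349561·g + -0.022893·h:
  w_0 = 0.349561·0.9790 + -0.022893·17.4941 = -0.0583  (JPMorgan)
  w_1 = 0.349561·1.3876 + -0.022893·11.0198 = 0.2328  (Kellogg)
  w_2 = 0.349561·0.9233 + -0.022893·13.8281 = 0.0062  (Qualcomm)
  w_3 = 0.349561·1.6199 + -0.022893·9.5519 = 0.3476  (Lockheed)
  w_4 = 0.349561·2.1779 + -0.022893·12.6505 = 0.4717  (Exxon)
Σw_i=1.0000  μᵀw=0.1840
σ²=wᵀΣw=λ₁·μ_p+λ₂ = 0.349561·0.184 + -0.022893 = 0.041426 ≈ 0.0414


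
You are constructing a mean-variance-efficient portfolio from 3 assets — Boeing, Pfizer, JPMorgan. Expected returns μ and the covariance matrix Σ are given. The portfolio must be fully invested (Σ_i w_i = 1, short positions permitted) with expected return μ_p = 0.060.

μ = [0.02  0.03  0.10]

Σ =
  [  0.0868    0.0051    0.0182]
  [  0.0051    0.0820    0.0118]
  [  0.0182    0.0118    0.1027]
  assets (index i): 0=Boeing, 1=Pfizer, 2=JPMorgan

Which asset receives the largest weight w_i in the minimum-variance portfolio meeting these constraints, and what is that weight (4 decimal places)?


JPMorgan (0.4604)

u=Σ⁻¹μ = [0.0190  0.2288  0.9440]
v=Σ⁻¹𝟙 = [9.4625  10.6223  6.8397]
a=μᵀu=0.101650  b=𝟙ᵀu=1.191892  c=𝟙ᵀv=26.924547  D=ac−b²=1.316269
λ₁=(c·0.060−b)/D = (26.924547·0.060−1.191892)/1.316269 = 0.321804
λ₂=(a−b·0.060)/D = (0.101650−1.191892·0.060)/1.316269 = 0.022895
w* = 0.321804·u + 0.022895·v:
  w_0 = 0.321804·0.0190 + 0.022895·9.4625 = 0.2228  (Boeing)
  w_1 = 0.321804·0.2288 + 0.022895·10.6223 = 0.3168  (Pfizer)
  w_2 = 0.321804·0.9440 + 0.022895·6.8397 = 0.4604  (JPMorgan)
Σw_i=1.0000  μᵀw=0.0600
σ²=wᵀΣw=λ₁·μ_p+λ₂ = 0.321804·0.060 + 0.022895 = 0.042203 ≈ 0.0422


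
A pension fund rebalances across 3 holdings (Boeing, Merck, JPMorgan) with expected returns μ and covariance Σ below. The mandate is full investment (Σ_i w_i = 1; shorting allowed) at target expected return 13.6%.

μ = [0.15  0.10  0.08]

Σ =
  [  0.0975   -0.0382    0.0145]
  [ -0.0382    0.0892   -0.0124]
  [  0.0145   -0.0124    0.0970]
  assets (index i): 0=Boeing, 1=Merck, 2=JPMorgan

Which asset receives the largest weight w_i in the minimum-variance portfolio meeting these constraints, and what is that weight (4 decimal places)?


x=Σ⁻¹μ = [2.2898  2.2080  0.7647]
y=Σ⁻¹𝟙 = [16.4276  19.6875  10.3704]
a=μᵀx=0.625449  b=𝟙ᵀx=5.262526  c=𝟙ᵀy=46.485515  D=ac−b²=1.380156
λ₁=(c·0.136−b)/D = (46.485515·0.136−5.262526)/1.380156 = 0.767670
λ₂=(a−b·0.136)/D = (0.625449−5.262526·0.136)/1.380156 = -0.065394
w* = 0.767670·x + -0.065394·y:
  w_0 = 0.767670·2.2898 + -0.065394·16.4276 = 0.6836  (Boeing)
  w_1 = 0.767670·2.2080 + -0.065394·19.6875 = 0.4076  (Merck)
  w_2 = 0.767670·0.7647 + -0.065394·10.3704 = -0.0911  (JPMorgan)
Σw_i=1.0000  μᵀw=0.1360
σ²=wᵀΣw=λ₁·μ_p+λ₂ = 0.767670·0.136 + -0.065394 = 0.039009 ≈ 0.0390

Boeing (0.6836)
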